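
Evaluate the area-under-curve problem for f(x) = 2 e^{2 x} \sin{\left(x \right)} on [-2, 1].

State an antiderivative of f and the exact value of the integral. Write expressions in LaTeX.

Antiderivative: F(x) = - \frac{2 \left(- 2 \sin{\left(x \right)} + \cos{\left(x \right)}\right) e^{2 x}}{5}; value = - \frac{2 e^{2} \cos{\left(1 \right)}}{5} + \frac{2 \cos{\left(2 \right)}}{5 e^{4}} + \frac{4 \sin{\left(2 \right)}}{5 e^{4}} + \frac{4 e^{2} \sin{\left(1 \right)}}{5}

Whatever form F(x) takes, F'(x) = f(x) is non-negotiable.
F(x) = - \frac{2 \left(- 2 \sin{\left(x \right)} + \cos{\left(x \right)}\right) e^{2 x}}{5} is an antiderivative of f.
Check: d/dx[- \frac{2 \left(- 2 \sin{\left(x \right)} + \cos{\left(x \right)}\right) e^{2 x}}{5}] = 2 e^{2 x} \sin{\left(x \right)} = f(x).
F(1) = - \frac{2 e^{2} \cos{\left(1 \right)}}{5} + \frac{4 e^{2} \sin{\left(1 \right)}}{5}; F(-2) = - \frac{4 \sin{\left(2 \right)}}{5 e^{4}} - \frac{2 \cos{\left(2 \right)}}{5 e^{4}}.
Integral = F(1) - F(-2) = - \frac{2 e^{2} \cos{\left(1 \right)}}{5} + \frac{2 \cos{\left(2 \right)}}{5 e^{4}} + \frac{4 \sin{\left(2 \right)}}{5 e^{4}} + \frac{4 e^{2} \sin{\left(1 \right)}}{5}.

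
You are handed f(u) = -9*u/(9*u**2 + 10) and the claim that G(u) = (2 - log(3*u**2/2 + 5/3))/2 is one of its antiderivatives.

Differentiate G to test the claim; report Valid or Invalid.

Valid - differentiating G returns exactly f.

d/du[G] = -9*u/(9*u**2 + 10)
This equals f(u) exactly, so the claim holds.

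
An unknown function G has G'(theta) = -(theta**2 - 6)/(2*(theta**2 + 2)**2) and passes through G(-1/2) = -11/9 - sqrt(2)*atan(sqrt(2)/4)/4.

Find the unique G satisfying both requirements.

For G(theta) to be correct, d/dtheta[G] must agree with the stated G'(theta) identically.
A general antiderivative is theta/(theta**2 + 2) + sqrt(2)*atan(sqrt(2)*theta/2)/4 + C.
The condition gives C = -11/9 - sqrt(2)*atan(sqrt(2)/4)/4 - (-2/9 - sqrt(2)*atan(sqrt(2)/4)/4) = -1.
So G(theta) = (sqrt(2)*theta**2*atan(sqrt(2)*theta/2) - 4*theta**2 + 4*theta + 2*sqrt(2)*atan(sqrt(2)*theta/2) - 8)/(4*(theta**2 + 2)).
Check: d/dtheta[(sqrt(2)*theta**2*atan(sqrt(2)*theta/2) - 4*theta**2 + 4*theta + 2*sqrt(2)*atan(sqrt(2)*theta/2) - 8)/(4*(theta**2 + 2))] = (6 - theta**2)/(2*theta**4 + 8*theta**2 + 8), which equals G'(theta).

G(theta) = (sqrt(2)*theta**2*atan(sqrt(2)*theta/2) - 4*theta**2 + 4*theta + 2*sqrt(2)*atan(sqrt(2)*theta/2) - 8)/(4*(theta**2 + 2))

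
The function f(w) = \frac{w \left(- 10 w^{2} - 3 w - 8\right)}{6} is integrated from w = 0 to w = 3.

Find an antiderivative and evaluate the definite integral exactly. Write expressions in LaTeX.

For F(w) to be correct the identity F'(w) - f(w) = 0 must hold.
F(w) = - \frac{w^{2} \left(5 w^{2} + 2 w + 8\right)}{12} is an antiderivative of f.
Check: d/dw[- \frac{w^{2} \left(5 w^{2} + 2 w + 8\right)}{12}] = - \frac{5 w^{3}}{3} - \frac{w^{2}}{2} - \frac{4 w}{3}, which equals f(w).
F(3) = - \frac{177}{4}; F(0) = 0.
Integral = F(3) - F(0) = - \frac{177}{4}.

Antiderivative: F(w) = - \frac{w^{2} \left(5 w^{2} + 2 w + 8\right)}{12}; value = - \frac{177}{4}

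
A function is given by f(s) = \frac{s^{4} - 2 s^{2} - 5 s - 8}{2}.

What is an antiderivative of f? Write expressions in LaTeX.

Since d/ds undoes antidifferentiation here, F'(s) = f(s) is required of F(s).
Check: d/ds[\frac{s^{5}}{10} - \frac{s^{3}}{3} - \frac{5 s^{2}}{4} - 4 s] = \frac{s^{4}}{2} - s^{2} - \frac{5 s}{2} - 4, which equals f(s).

An antiderivative is F(s) = \frac{s^{5}}{10} - \frac{s^{3}}{3} - \frac{5 s^{2}}{4} - 4 s.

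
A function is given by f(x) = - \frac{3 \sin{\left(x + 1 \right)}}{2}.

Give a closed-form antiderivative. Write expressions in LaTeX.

An antiderivative is F(x) = \frac{3 \cos{\left(x + 1 \right)}}{2}.

A first test for any F(x): its x-derivative must equal f(x) identically.
Check: d/dx[\frac{3 \cos{\left(x + 1 \right)}}{2}] = - \frac{3 \sin{\left(x + 1 \right)}}{2} = f(x).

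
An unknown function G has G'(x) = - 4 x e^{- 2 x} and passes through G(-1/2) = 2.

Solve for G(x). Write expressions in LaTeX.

G'(x) has the shape u'v + uv' for u = 2 x + 1 and v = e^{- 2 x} — it is the derivative of the product u*v.
A general antiderivative is \left(2 x + 1\right) e^{- 2 x} + C.
The condition gives C = 2 - (0) = 2.
So G(x) = 2 x e^{- 2 x} + 2 + e^{- 2 x}.
Check: d/dx[2 x e^{- 2 x} + 2 + e^{- 2 x}] = - 4 x e^{- 2 x} = G'(x).

G(x) = 2 x e^{- 2 x} + 2 + e^{- 2 x}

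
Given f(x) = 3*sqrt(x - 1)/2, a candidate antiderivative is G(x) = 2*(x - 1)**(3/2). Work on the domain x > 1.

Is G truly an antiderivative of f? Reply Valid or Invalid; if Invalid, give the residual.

Invalid: d/dx[G] - f = 3*sqrt(x - 1)/2, which is not 0.

d/dx[G] = 3*sqrt(x - 1)
d/dx[G] - f(x) = 3*sqrt(x - 1)/2 != 0.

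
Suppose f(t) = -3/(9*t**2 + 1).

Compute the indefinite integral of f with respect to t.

A candidate is checked by its d/dt: the result must match f(t).
Check: d/dt[-atan(3*t)] = -3/(9*t**2 + 1) = f(t).

F(t) = -atan(3*t) + C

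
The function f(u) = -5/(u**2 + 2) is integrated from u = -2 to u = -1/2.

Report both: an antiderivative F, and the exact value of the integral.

Any candidate F(u) must reproduce f(u) exactly when differentiated.
F(u) = -5*sqrt(2)*atan(sqrt(2)*u/2)/2 is an antiderivative of f.
Check: d/du[-5*sqrt(2)*atan(sqrt(2)*u/2)/2] = -5/(u**2 + 2) = f(u).
F(-1/2) = 5*sqrt(2)*atan(sqrt(2)/4)/2; F(-2) = 5*sqrt(2)*atan(sqrt(2))/2.
Integral = F(-1/2) - F(-2) = -5*sqrt(2)*atan(sqrt(2))/2 + 5*sqrt(2)*atan(sqrt(2)/4)/2.

Antiderivative: F(u) = -5*sqrt(2)*atan(sqrt(2)*u/2)/2; value = -5*sqrt(2)*atan(sqrt(2))/2 + 5*sqrt(2)*atan(sqrt(2)/4)/2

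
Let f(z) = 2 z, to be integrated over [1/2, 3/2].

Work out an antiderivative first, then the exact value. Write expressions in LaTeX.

Recover f(z) by differentiating a candidate F(z); any mismatch rules it out.
F(z) = z^{2} is an antiderivative of f.
Check: d/dz[z^{2}] = 2 z = f(z).
F(3/2) = \frac{9}{4}; F(1/2) = \frac{1}{4}.
Integral = F(3/2) - F(1/2) = 2.

Antiderivative: F(z) = z^{2}; value = 2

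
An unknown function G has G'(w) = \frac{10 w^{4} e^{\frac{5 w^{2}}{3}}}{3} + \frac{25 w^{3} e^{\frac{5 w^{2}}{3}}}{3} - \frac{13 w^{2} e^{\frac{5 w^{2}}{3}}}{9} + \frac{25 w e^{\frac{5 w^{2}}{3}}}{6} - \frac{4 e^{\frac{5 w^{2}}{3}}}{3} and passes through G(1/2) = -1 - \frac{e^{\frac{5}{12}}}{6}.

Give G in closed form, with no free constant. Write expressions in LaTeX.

Recognize the product-rule pattern: G'(w) = u'v + uv' with u = w^{3} + \frac{5 w^{2}}{2} - \frac{4 w}{3} - \frac{1}{4}, v = e^{\frac{5 w^{2}}{3}}, so integration by parts undoes it.
A general antiderivative is - \left(- w^{3} - \frac{5 w^{2}}{2} + \frac{4 w}{3} + \frac{1}{4}\right) e^{\frac{5 w^{2}}{3}} + C.
The condition gives C = -1 - \frac{e^{\frac{5}{12}}}{6} - (- \frac{e^{\frac{5}{12}}}{6}) = -1.
So G(w) = w^{3} e^{\frac{5 w^{2}}{3}} + \frac{5 w^{2} e^{\frac{5 w^{2}}{3}}}{2} - \frac{4 w e^{\frac{5 w^{2}}{3}}}{3} - \frac{e^{\frac{5 w^{2}}{3}}}{4} - 1.
Check: d/dw[w^{3} e^{\frac{5 w^{2}}{3}} + \frac{5 w^{2} e^{\frac{5 w^{2}}{3}}}{2} - \frac{4 w e^{\frac{5 w^{2}}{3}}}{3} - \frac{e^{\frac{5 w^{2}}{3}}}{4} - 1] = \frac{10 w^{4} e^{\frac{5 w^{2}}{3}}}{3} + \frac{25 w^{3} e^{\frac{5 w^{2}}{3}}}{3} - \frac{13 w^{2} e^{\frac{5 w^{2}}{3}}}{9} + \frac{25 w e^{\frac{5 w^{2}}{3}}}{6} - \frac{4 e^{\frac{5 w^{2}}{3}}}{3} = G'(w).

G(w) = w^{3} e^{\frac{5 w^{2}}{3}} + \frac{5 w^{2} e^{\frac{5 w^{2}}{3}}}{2} - \frac{4 w e^{\frac{5 w^{2}}{3}}}{3} - \frac{e^{\frac{5 w^{2}}{3}}}{4} - 1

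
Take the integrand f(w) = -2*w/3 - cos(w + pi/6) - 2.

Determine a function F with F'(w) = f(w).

The integrand splits into summands that can be handled one at a time.
Check: d/dw[-w**2/3 - 2*w - sin(w + pi/6)] = -2*w/3 - cos(w + pi/6) - 2 = f(w).

An antiderivative is F(w) = -w**2/3 - 2*w - sin(w + pi/6).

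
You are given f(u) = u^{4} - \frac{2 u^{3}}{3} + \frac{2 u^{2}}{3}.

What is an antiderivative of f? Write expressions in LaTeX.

Integrate term by term and add the pieces.
Check: d/du[\frac{u^{5}}{5} - \frac{u^{4}}{6} + \frac{2 u^{3}}{9}] = u^{4} - \frac{2 u^{3}}{3} + \frac{2 u^{2}}{3} = f(u).

An antiderivative is F(u) = \frac{u^{5}}{5} - \frac{u^{4}}{6} + \frac{2 u^{3}}{9}.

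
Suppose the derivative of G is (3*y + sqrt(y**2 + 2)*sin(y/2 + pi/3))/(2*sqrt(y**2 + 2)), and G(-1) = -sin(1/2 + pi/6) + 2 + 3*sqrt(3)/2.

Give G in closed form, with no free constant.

G(y) = 3*sqrt(y**2 + 2)/2 - cos(y/2 + pi/3) + 2

A first test for any G(y): its y-derivative must equal the given G'(y).
A general antiderivative is 3*sqrt(y**2 + 2)/2 - cos(y/2 + pi/3) + C.
The condition gives C = -sin(1/2 + pi/6) + 2 + 3*sqrt(3)/2 - (-sin(1/2 + pi/6) + 3*sqrt(3)/2) = 2.
So G(y) = 3*sqrt(y**2 + 2)/2 - cos(y/2 + pi/3) + 2.
Check: d/dy[3*sqrt(y**2 + 2)/2 - cos(y/2 + pi/3) + 2] = (3*y + sqrt(y**2 + 2)*sin(y/2 + pi/3))/(2*sqrt(y**2 + 2)) = G'(y).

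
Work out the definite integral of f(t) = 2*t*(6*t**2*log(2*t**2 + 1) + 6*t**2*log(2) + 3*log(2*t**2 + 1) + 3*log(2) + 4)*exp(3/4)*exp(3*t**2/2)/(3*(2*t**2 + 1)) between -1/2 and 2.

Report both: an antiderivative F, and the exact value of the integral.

f has the shape u'v + uv' for u = 2*exp(3*t**2/2 + 3/4)/3 and v = log(4*t**2 + 2) — it is the derivative of the product u*v.
F(t) = 2*exp(3*t**2/2 + 3/4)*log(4*t**2 + 2)/3 is an antiderivative of f.
Check: d/dt[2*exp(3*t**2/2 + 3/4)*log(4*t**2 + 2)/3] = (12*t**3*exp(3/4)*exp(3*t**2/2)*log(2*t**2 + 1) + 12*t**3*exp(3/4)*exp(3*t**2/2)*log(2) + 6*t*exp(3/4)*exp(3*t**2/2)*log(2*t**2 + 1) + 6*t*exp(3/4)*exp(3*t**2/2)*log(2) + 8*t*exp(3/4)*exp(3*t**2/2))/(6*t**2 + 3), which equals f(t).
F(2) = 2*exp(27/4)*log(18)/3; F(-1/2) = 2*exp(9/8)*log(3)/3.
Integral = F(2) - F(-1/2) = -2*exp(9/8)*log(3)/3 + 2*exp(27/4)*log(18)/3.

Antiderivative: F(t) = 2*exp(3*t**2/2 + 3/4)*log(4*t**2 + 2)/3; value = -2*exp(9/8)*log(3)/3 + 2*exp(27/4)*log(18)/3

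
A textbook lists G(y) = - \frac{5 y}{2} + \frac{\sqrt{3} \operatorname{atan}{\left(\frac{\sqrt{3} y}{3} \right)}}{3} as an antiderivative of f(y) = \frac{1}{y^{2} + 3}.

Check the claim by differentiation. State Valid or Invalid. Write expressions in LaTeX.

d/dy[G] = \frac{- 5 y^{2} - 13}{2 y^{2} + 6}
d/dy[G] - f(y) = - \frac{5}{2} != 0.

Invalid: d/dy[G] - f = - \frac{5}{2}, which is not 0.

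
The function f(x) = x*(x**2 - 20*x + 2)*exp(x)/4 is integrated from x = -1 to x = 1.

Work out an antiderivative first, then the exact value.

Recognize the product-rule pattern: f = u'v + uv' with u = x**3/4 - 23*x**2/4 + 12*x - 12, v = exp(x), so integration by parts undoes it.
F(x) = (x**3 - 23*x**2 + 48*x - 48)*exp(x)/4 is an antiderivative of f.
Check: d/dx[(x**3 - 23*x**2 + 48*x - 48)*exp(x)/4] = x**3*exp(x)/4 - 5*x**2*exp(x) + x*exp(x)/2, which equals f(x).
F(1) = -11*exp(1)/2; F(-1) = -30*exp(-1).
Integral = F(1) - F(-1) = -11*exp(1)/2 + 30*exp(-1).

Antiderivative: F(x) = (x**3 - 23*x**2 + 48*x - 48)*exp(x)/4; value = -11*exp(1)/2 + 30*exp(-1)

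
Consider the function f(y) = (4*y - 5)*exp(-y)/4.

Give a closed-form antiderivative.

f has the shape u'v + uv' for u = 1/4 - y and v = exp(-y) — it is the derivative of the product u*v.
Check: d/dy[-(4*y - 1)*exp(-y)/4] = (4*y - 5)*exp(-y)/4 = f(y).

An antiderivative is F(y) = -(4*y - 1)*exp(-y)/4.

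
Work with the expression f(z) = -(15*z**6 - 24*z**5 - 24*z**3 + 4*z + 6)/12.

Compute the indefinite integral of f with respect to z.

F(z) = -z*(15*z**6 - 28*z**5 - 42*z**3 + 14*z + 42)/84 + C

Since d/dz undoes antidifferentiation here, F'(z) = f(z) is required of F(z).
Check: d/dz[-z*(15*z**6 - 28*z**5 - 42*z**3 + 14*z + 42)/84] = -5*z**6/4 + 2*z**5 + 2*z**3 - z/3 - 1/2, which equals f(z).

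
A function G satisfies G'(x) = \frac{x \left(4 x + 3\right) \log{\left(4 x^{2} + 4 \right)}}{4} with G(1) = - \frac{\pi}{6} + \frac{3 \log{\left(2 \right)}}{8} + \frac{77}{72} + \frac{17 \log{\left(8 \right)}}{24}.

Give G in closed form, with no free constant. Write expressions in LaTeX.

G(x) = \frac{- 16 x^{3} + 3 x^{2} \left(8 x + 9\right) \log{\left(4 x^{2} + 4 \right)} - 27 x^{2} + 48 x + 27 \log{\left(x^{2} + 1 \right)} - 48 \operatorname{atan}{\left(x \right)} + 72}{72}

A first test for any G(x): its x-derivative must equal the given G'(x).
A general antiderivative is - \frac{2 x^{3}}{9} - \frac{3 x^{2}}{8} + \frac{2 x}{3} + \left(\frac{x^{3}}{3} + \frac{3 x^{2}}{8}\right) \log{\left(4 x^{2} + 4 \right)} + \frac{3 \log{\left(x^{2} + 1 \right)}}{8} - \frac{2 \operatorname{atan}{\left(x \right)}}{3} + C.
The condition gives C = - \frac{\pi}{6} + \frac{3 \log{\left(2 \right)}}{8} + \frac{77}{72} + \frac{17 \log{\left(8 \right)}}{24} - (- \frac{\pi}{6} + \frac{5}{72} + \frac{3 \log{\left(2 \right)}}{8} + \frac{17 \log{\left(8 \right)}}{24}) = 1.
So G(x) = \frac{- 16 x^{3} + 3 x^{2} \left(8 x + 9\right) \log{\left(4 x^{2} + 4 \right)} - 27 x^{2} + 48 x + 27 \log{\left(x^{2} + 1 \right)} - 48 \operatorname{atan}{\left(x \right)} + 72}{72}.
Check: d/dx[\frac{- 16 x^{3} + 3 x^{2} \left(8 x + 9\right) \log{\left(4 x^{2} + 4 \right)} - 27 x^{2} + 48 x + 27 \log{\left(x^{2} + 1 \right)} - 48 \operatorname{atan}{\left(x \right)} + 72}{72}] = x^{2} \log{\left(x^{2} + 1 \right)} + 2 x^{2} \log{\left(2 \right)} + \frac{3 x \log{\left(x^{2} + 1 \right)}}{4} + \frac{3 x \log{\left(2 \right)}}{2}, which equals G'(x).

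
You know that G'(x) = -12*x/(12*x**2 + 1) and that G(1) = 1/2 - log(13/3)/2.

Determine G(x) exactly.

The substitution u = 4*x**2 + 1/3 works: G'(x) is exactly (dG/du)*(du/dx) for that inner function.
A general antiderivative is -log(4*x**2 + 1/3)/2 + C.
The condition gives C = 1/2 - log(13/3)/2 - (-log(13/3)/2) = 1/2.
So G(x) = 1/2 - log(4*x**2 + 1/3)/2.
Check: d/dx[1/2 - log(4*x**2 + 1/3)/2] = -12*x/(12*x**2 + 1) = G'(x).

G(x) = 1/2 - log(4*x**2 + 1/3)/2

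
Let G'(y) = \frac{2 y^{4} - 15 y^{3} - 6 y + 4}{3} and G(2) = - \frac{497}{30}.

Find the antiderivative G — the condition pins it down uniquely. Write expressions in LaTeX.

Recover the given G'(y) by differentiating a candidate G(y); any mismatch rules it out.
A general antiderivative is \frac{2 y^{5}}{15} - \frac{5 y^{4}}{4} - y^{2} + \frac{4 y}{3} + C.
The condition gives C = - \frac{497}{30} - (- \frac{256}{15}) = \frac{1}{2}.
So G(y) = \frac{8 y^{5} - 75 y^{4} - 60 y^{2} + 80 y + 30}{60}.
Check: d/dy[\frac{8 y^{5} - 75 y^{4} - 60 y^{2} + 80 y + 30}{60}] = \frac{2 y^{4}}{3} - 5 y^{3} - 2 y + \frac{4}{3}, which equals G'(y).

G(y) = \frac{8 y^{5} - 75 y^{4} - 60 y^{2} + 80 y + 30}{60}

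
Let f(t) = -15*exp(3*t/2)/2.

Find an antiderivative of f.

An antiderivative is F(t) = -5*exp(3*t/2).

An antiderivative F(t) passes only if d/dt[F] lands on f(t) exactly.
Check: d/dt[-5*exp(3*t/2)] = -15*exp(3*t/2)/2 = f(t).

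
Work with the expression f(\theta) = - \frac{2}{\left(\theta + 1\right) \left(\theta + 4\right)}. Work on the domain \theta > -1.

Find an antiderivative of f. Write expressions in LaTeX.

Factor the denominator (\left(\theta + 1\right) \left(\theta + 4\right)) and decompose: f = \frac{2}{3 \left(\theta + 4\right)} - \frac{2}{3 \left(\theta + 1\right)}; each piece integrates to a log, atan, or power term.
Check: d/d\theta[- \frac{2 \left(\log{\left(\theta + 1 \right)} - \log{\left(\theta + 4 \right)}\right)}{3}] = - \frac{2}{\theta^{2} + 5 \theta + 4}, which equals f(\theta).

An antiderivative is F(\theta) = - \frac{2 \left(\log{\left(\theta + 1 \right)} - \log{\left(\theta + 4 \right)}\right)}{3}.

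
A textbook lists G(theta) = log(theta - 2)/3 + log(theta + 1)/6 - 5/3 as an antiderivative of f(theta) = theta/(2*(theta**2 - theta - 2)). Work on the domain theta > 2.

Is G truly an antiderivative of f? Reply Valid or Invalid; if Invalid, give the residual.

d/dtheta[G] = theta/(2*theta**2 - 2*theta - 4)
This equals f(theta) exactly, so the claim holds.

Valid: G'(theta) = f(theta).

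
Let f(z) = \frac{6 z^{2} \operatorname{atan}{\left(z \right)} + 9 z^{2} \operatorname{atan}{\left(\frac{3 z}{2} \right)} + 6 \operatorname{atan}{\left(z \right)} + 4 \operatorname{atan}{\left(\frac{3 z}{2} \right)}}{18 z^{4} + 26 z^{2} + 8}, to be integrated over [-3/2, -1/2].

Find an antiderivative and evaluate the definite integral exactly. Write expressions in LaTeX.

f has the shape u'v + uv' for u = \frac{\operatorname{atan}{\left(z \right)}}{2} and v = \operatorname{atan}{\left(\frac{3 z}{2} \right)} — it is the derivative of the product u*v.
F(z) = \frac{\operatorname{atan}{\left(z \right)} \operatorname{atan}{\left(\frac{3 z}{2} \right)}}{2} is an antiderivative of f.
Check: d/dz[\frac{\operatorname{atan}{\left(z \right)} \operatorname{atan}{\left(\frac{3 z}{2} \right)}}{2}] = \frac{6 z^{2} \operatorname{atan}{\left(z \right)} + 9 z^{2} \operatorname{atan}{\left(\frac{3 z}{2} \right)} + 6 \operatorname{atan}{\left(z \right)} + 4 \operatorname{atan}{\left(\frac{3 z}{2} \right)}}{18 z^{4} + 26 z^{2} + 8} = f(z).
F(-1/2) = \frac{\operatorname{atan}{\left(\frac{1}{2} \right)} \operatorname{atan}{\left(\frac{3}{4} \right)}}{2}; F(-3/2) = \frac{\operatorname{atan}{\left(\frac{3}{2} \right)} \operatorname{atan}{\left(\frac{9}{4} \right)}}{2}.
Integral = F(-1/2) - F(-3/2) = - \frac{\operatorname{atan}{\left(\frac{3}{2} \right)} \operatorname{atan}{\left(\frac{9}{4} \right)}}{2} + \frac{\operatorname{atan}{\left(\frac{1}{2} \right)} \operatorname{atan}{\left(\frac{3}{4} \right)}}{2}.

Antiderivative: F(z) = \frac{\operatorname{atan}{\left(z \right)} \operatorname{atan}{\left(\frac{3 z}{2} \right)}}{2}; value = - \frac{\operatorname{atan}{\left(\frac{3}{2} \right)} \operatorname{atan}{\left(\frac{9}{4} \right)}}{2} + \frac{\operatorname{atan}{\left(\frac{1}{2} \right)} \operatorname{atan}{\left(\frac{3}{4} \right)}}{2}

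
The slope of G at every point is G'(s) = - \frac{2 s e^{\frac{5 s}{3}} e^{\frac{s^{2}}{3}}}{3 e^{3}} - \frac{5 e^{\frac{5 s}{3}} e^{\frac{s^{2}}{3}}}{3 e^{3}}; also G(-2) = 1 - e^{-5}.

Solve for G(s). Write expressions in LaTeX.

G(s) = - \frac{e^{\frac{5 s}{3}} e^{\frac{s^{2}}{3}}}{e^{3}} + 1

G'(s) matches the chain-rule pattern g'(h)*h' with inner function h(s) = \frac{s^{2}}{3} + \frac{5 s}{3} - 3; substituting u = h(s) collapses the integral.
A general antiderivative is - e^{\frac{s^{2}}{3} + \frac{5 s}{3} - 3} + C.
The condition gives C = 1 - e^{-5} - (- \frac{1}{e^{5}}) = 1.
So G(s) = - \frac{e^{\frac{5 s}{3}} e^{\frac{s^{2}}{3}}}{e^{3}} + 1.
Check: d/ds[- \frac{e^{\frac{5 s}{3}} e^{\frac{s^{2}}{3}}}{e^{3}} + 1] = \frac{- 2 s e^{\frac{5 s}{3}} e^{\frac{s^{2}}{3}} - 5 e^{\frac{5 s}{3}} e^{\frac{s^{2}}{3}}}{3 e^{3}}, which equals G'(s).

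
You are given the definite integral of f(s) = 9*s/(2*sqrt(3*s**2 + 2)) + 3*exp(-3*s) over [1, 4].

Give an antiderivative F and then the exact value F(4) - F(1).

Antiderivative: F(s) = (3*sqrt(3*s**2 + 2)*exp(3*s) - 2)*exp(-3*s)/2; value = -3*sqrt(5)/2 - exp(-12) + exp(-3) + 15*sqrt(2)/2

Integrate term by term and add the pieces.
F(s) = (3*sqrt(3*s**2 + 2)*exp(3*s) - 2)*exp(-3*s)/2 is an antiderivative of f.
Check: d/ds[(3*sqrt(3*s**2 + 2)*exp(3*s) - 2)*exp(-3*s)/2] = (9*s*exp(3*s) + 6*sqrt(3*s**2 + 2))*exp(-3*s)/(2*sqrt(3*s**2 + 2)), which equals f(s).
F(4) = -exp(-12) + 15*sqrt(2)/2; F(1) = -exp(-3) + 3*sqrt(5)/2.
Integral = F(4) - F(1) = -3*sqrt(5)/2 - exp(-12) + exp(-3) + 15*sqrt(2)/2.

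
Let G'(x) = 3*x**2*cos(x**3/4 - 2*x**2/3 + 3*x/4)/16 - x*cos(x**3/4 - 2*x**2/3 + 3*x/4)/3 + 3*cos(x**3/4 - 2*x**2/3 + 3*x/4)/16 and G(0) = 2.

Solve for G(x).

The substitution u = x**3/4 - 2*x**2/3 + 3*x/4 works: G'(x) is exactly (dG/du)*(du/dx) for that inner function.
A general antiderivative is sin(x**3/4 - 2*x**2/3 + 3*x/4)/4 + C.
The condition gives C = 2 - (0) = 2.
So G(x) = (sin(x**3/4 - 2*x**2/3 + 3*x/4) + 8)/4.
Check: d/dx[(sin(x**3/4 - 2*x**2/3 + 3*x/4) + 8)/4] = 3*x**2*cos(x**3/4 - 2*x**2/3 + 3*x/4)/16 - x*cos(x**3/4 - 2*x**2/3 + 3*x/4)/3 + 3*cos(x**3/4 - 2*x**2/3 + 3*x/4)/16 = G'(x).

G(x) = (sin(x**3/4 - 2*x**2/3 + 3*x/4) + 8)/4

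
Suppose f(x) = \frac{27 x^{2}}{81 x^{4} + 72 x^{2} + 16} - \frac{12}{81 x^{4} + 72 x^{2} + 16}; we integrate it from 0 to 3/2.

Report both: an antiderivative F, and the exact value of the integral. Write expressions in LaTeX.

Antiderivative: F(x) = - \frac{x}{3 x^{2} + \frac{4}{3}}; value = - \frac{18}{97}

f has the shape u'v + uv' for u = - x and v = \frac{1}{3 x^{2} + \frac{4}{3}} — it is the derivative of the product u*v.
F(x) = - \frac{x}{3 x^{2} + \frac{4}{3}} is an antiderivative of f.
Check: d/dx[- \frac{x}{3 x^{2} + \frac{4}{3}}] = \frac{27 x^{2} - 12}{81 x^{4} + 72 x^{2} + 16}, which equals f(x).
F(3/2) = - \frac{18}{97}; F(0) = 0.
Integral = F(3/2) - F(0) = - \frac{18}{97}.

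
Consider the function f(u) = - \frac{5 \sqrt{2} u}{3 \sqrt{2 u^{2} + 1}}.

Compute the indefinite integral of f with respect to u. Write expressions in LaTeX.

The substitution w = u^{2} + \frac{1}{2} works: f is exactly (dF/dw)*(dw/du) for that inner function.
Check: d/du[- \frac{5 \sqrt{2} \sqrt{2 u^{2} + 1}}{6}] = - \frac{5 \sqrt{2} u}{3 \sqrt{2 u^{2} + 1}} = f(u).

F(u) = - \frac{5 \sqrt{2} \sqrt{2 u^{2} + 1}}{6} + C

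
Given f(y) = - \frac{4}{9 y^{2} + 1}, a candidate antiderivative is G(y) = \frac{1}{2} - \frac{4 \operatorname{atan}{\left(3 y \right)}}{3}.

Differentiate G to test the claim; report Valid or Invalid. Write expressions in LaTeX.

d/dy[G] = - \frac{4}{9 y^{2} + 1}
This equals f(y) exactly, so the claim holds.

Valid. The derivative of G reproduces f.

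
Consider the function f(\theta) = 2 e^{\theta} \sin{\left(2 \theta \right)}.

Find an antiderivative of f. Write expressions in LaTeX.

For F(\theta) to be correct the identity F'(\theta) - f(\theta) = 0 must hold.
Check: d/d\theta[\frac{2 e^{\theta} \sin{\left(2 \theta \right)}}{5} - \frac{4 e^{\theta} \cos{\left(2 \theta \right)}}{5}] = 2 e^{\theta} \sin{\left(2 \theta \right)} = f(\theta).

An antiderivative is F(\theta) = \frac{2 e^{\theta} \sin{\left(2 \theta \right)}}{5} - \frac{4 e^{\theta} \cos{\left(2 \theta \right)}}{5}.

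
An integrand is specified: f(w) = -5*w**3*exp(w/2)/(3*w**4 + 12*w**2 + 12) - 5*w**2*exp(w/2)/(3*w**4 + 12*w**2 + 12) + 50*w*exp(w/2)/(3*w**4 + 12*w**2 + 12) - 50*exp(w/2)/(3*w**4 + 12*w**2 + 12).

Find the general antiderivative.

F(w) = 5*(-2*w/3 - 2)*exp(w/2)/(w**2 + 2) + C

The integrand splits into summands that can be handled one at a time.
Check: d/dw[5*(-2*w/3 - 2)*exp(w/2)/(w**2 + 2)] = (-5*w**3*exp(w/2) - 5*w**2*exp(w/2) + 50*w*exp(w/2) - 50*exp(w/2))/(3*w**4 + 12*w**2 + 12), which equals f(w).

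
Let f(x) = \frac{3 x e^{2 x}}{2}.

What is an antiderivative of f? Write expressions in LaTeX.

f has the shape u'v + uv' for u = \frac{3 x}{4} - \frac{3}{8} and v = e^{2 x} — it is the derivative of the product u*v.
Check: d/dx[\frac{3 x e^{2 x}}{4} - \frac{3 e^{2 x}}{8}] = \frac{3 x e^{2 x}}{2} = f(x).

An antiderivative is F(x) = \frac{3 x e^{2 x}}{4} - \frac{3 e^{2 x}}{8}.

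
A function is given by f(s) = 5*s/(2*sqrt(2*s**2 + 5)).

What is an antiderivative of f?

An antiderivative is F(s) = 5*sqrt(2*s**2 + 5)/4.

f matches the chain-rule pattern g'(h)*h' with inner function h(s) = 2*s**2 + 5; substituting u = h(s) collapses the integral.
Check: d/ds[5*sqrt(2*s**2 + 5)/4] = 5*s/(2*sqrt(2*s**2 + 5)) = f(s).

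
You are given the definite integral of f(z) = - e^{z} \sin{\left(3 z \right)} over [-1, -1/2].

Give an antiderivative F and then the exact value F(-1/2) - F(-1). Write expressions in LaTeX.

Antiderivative: F(z) = \frac{\left(- \sin{\left(3 z \right)} + 3 \cos{\left(3 z \right)}\right) e^{z}}{10}; value = - \frac{\sin{\left(3 \right)}}{10 e} + \frac{3 \cos{\left(\frac{3}{2} \right)}}{10 e^{\frac{1}{2}}} + \frac{\sin{\left(\frac{3}{2} \right)}}{10 e^{\frac{1}{2}}} - \frac{3 \cos{\left(3 \right)}}{10 e}

Since d/dz undoes antidifferentiation here, F'(z) = f(z) is required of F(z).
F(z) = \frac{\left(- \sin{\left(3 z \right)} + 3 \cos{\left(3 z \right)}\right) e^{z}}{10} is an antiderivative of f.
Check: d/dz[\frac{\left(- \sin{\left(3 z \right)} + 3 \cos{\left(3 z \right)}\right) e^{z}}{10}] = - e^{z} \sin{\left(3 z \right)} = f(z).
F(-1/2) = \frac{3 \cos{\left(\frac{3}{2} \right)}}{10 e^{\frac{1}{2}}} + \frac{\sin{\left(\frac{3}{2} \right)}}{10 e^{\frac{1}{2}}}; F(-1) = \frac{3 \cos{\left(3 \right)}}{10 e} + \frac{\sin{\left(3 \right)}}{10 e}.
Integral = F(-1/2) - F(-1) = - \frac{\sin{\left(3 \right)}}{10 e} + \frac{3 \cos{\left(\frac{3}{2} \right)}}{10 e^{\frac{1}{2}}} + \frac{\sin{\left(\frac{3}{2} \right)}}{10 e^{\frac{1}{2}}} - \frac{3 \cos{\left(3 \right)}}{10 e}.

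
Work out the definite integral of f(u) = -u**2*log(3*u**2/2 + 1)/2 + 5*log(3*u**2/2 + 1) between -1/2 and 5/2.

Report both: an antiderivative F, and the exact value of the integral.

The integrand splits into summands that can be handled one at a time.
F(u) = -u**3*log(3*u**2/2 + 1)/6 + u**3/9 + 5*u*log(3*u**2/2 + 1) - 92*u/9 + 92*sqrt(6)*atan(sqrt(6)*u/2)/27 is an antiderivative of f.
Check: d/du[-u**3*log(3*u**2/2 + 1)/6 + u**3/9 + 5*u*log(3*u**2/2 + 1) - 92*u/9 + 92*sqrt(6)*atan(sqrt(6)*u/2)/27] = -u**2*log(3*u**2/2 + 1)/2 + 5*log(3*u**2/2 + 1) = f(u).
F(5/2) = -1715/72 + 92*sqrt(6)*atan(5*sqrt(6)/4)/27 + 475*log(83/8)/48; F(-1/2) = -92*sqrt(6)*atan(sqrt(6)/4)/27 - 119*log(11/8)/48 + 367/72.
Integral = F(5/2) - F(-1/2) = -347/12 + 119*log(11/8)/48 + 92*sqrt(6)*atan(sqrt(6)/4)/27 + 92*sqrt(6)*atan(5*sqrt(6)/4)/27 + 475*log(83/8)/48.

Antiderivative: F(u) = -u**3*log(3*u**2/2 + 1)/6 + u**3/9 + 5*u*log(3*u**2/2 + 1) - 92*u/9 + 92*sqrt(6)*atan(sqrt(6)*u/2)/27; value = -347/12 + 119*log(11/8)/48 + 92*sqrt(6)*atan(sqrt(6)/4)/27 + 92*sqrt(6)*atan(5*sqrt(6)/4)/27 + 475*log(83/8)/48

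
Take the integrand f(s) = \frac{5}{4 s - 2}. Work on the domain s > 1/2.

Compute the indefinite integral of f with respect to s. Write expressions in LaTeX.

For F(s) to be correct the identity F'(s) - f(s) = 0 must hold.
Check: d/ds[\frac{5 \log{\left(s - \frac{1}{2} \right)}}{4}] = \frac{5}{4 s - 2} = f(s).

F(s) = \frac{5 \log{\left(s - \frac{1}{2} \right)}}{4} + C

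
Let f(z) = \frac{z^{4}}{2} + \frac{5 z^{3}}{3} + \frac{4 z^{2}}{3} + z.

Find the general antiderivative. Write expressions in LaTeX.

F(z) = \frac{z^{5}}{10} + \frac{5 z^{4}}{12} + \frac{4 z^{3}}{9} + \frac{z^{2}}{2} + C

Integrate term by term and add the pieces.
Check: d/dz[\frac{z^{5}}{10} + \frac{5 z^{4}}{12} + \frac{4 z^{3}}{9} + \frac{z^{2}}{2}] = \frac{z^{4}}{2} + \frac{5 z^{3}}{3} + \frac{4 z^{2}}{3} + z = f(z).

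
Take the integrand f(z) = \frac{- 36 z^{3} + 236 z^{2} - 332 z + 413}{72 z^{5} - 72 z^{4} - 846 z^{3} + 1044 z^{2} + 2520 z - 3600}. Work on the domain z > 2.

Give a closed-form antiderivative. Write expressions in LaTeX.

Whatever form F(z) takes, F'(z) = f(z) is non-negotiable.
Check: d/dz[- \frac{5}{4 \left(3 z - 6\right)^{2}} + \frac{1}{2 z + 5}] = \frac{- 36 z^{3} + 236 z^{2} - 332 z + 413}{72 z^{5} - 72 z^{4} - 846 z^{3} + 1044 z^{2} + 2520 z - 3600} = f(z).

An antiderivative is F(z) = - \frac{5}{4 \left(3 z - 6\right)^{2}} + \frac{1}{2 z + 5}.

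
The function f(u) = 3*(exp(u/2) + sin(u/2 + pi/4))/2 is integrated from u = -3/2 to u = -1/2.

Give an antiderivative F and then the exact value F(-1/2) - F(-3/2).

Antiderivative: F(u) = -3*(-exp(u/2) + cos(u/2 + pi/4)); value = -3*sin(1/4 + pi/4) - 3*exp(-3/4) + 3*exp(-1/4) + 3*sin(3/4 + pi/4)

Recover f(u) by differentiating a candidate F(u); any mismatch rules it out.
F(u) = -3*(-exp(u/2) + cos(u/2 + pi/4)) is an antiderivative of f.
Check: d/du[-3*(-exp(u/2) + cos(u/2 + pi/4))] = 3*exp(u/2)/2 + 3*sin(u/2 + pi/4)/2, which equals f(u).
F(-1/2) = -3*sin(1/4 + pi/4) + 3*exp(-1/4); F(-3/2) = -3*sin(3/4 + pi/4) + 3*exp(-3/4).
Integral = F(-1/2) - F(-3/2) = -3*sin(1/4 + pi/4) - 3*exp(-3/4) + 3*exp(-1/4) + 3*sin(3/4 + pi/4).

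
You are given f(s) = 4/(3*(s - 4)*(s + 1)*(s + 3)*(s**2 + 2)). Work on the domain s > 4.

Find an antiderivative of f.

Factor the denominator (3*(s - 4)*(s + 1)*(s + 3)*(s**2 + 2)) and decompose: f = 2*(5*s - 4)/(297*(s**2 + 2)) + 2/(231*(s + 3)) - 2/(45*(s + 1)) + 2/(945*(s - 4)); each piece integrates to a log, atan, or power term.
Check: d/ds[-(-22*log(s - 4) + 462*log(s + 1) - 90*log(s + 3) - 175*log(s**2 + 2) + 140*sqrt(2)*atan(sqrt(2)*s/2))/10395] = 4/(3*s**5 - 33*s**3 - 36*s**2 - 78*s - 72), which equals f(s).

An antiderivative is F(s) = -(-22*log(s - 4) + 462*log(s + 1) - 90*log(s + 3) - 175*log(s**2 + 2) + 140*sqrt(2)*atan(sqrt(2)*s/2))/10395.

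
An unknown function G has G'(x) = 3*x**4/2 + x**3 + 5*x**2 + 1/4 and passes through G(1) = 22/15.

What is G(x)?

Integrate term by term and add the pieces.
A general antiderivative is 3*x**5/10 + x**4/4 + 5*x**3/3 + x/4 + C.
The condition gives C = 22/15 - (37/15) = -1.
So G(x) = 3*x**5/10 + x**4/4 + 5*x**3/3 + x/4 - 1.
Check: d/dx[3*x**5/10 + x**4/4 + 5*x**3/3 + x/4 - 1] = 3*x**4/2 + x**3 + 5*x**2 + 1/4 = G'(x).

G(x) = 3*x**5/10 + x**4/4 + 5*x**3/3 + x/4 - 1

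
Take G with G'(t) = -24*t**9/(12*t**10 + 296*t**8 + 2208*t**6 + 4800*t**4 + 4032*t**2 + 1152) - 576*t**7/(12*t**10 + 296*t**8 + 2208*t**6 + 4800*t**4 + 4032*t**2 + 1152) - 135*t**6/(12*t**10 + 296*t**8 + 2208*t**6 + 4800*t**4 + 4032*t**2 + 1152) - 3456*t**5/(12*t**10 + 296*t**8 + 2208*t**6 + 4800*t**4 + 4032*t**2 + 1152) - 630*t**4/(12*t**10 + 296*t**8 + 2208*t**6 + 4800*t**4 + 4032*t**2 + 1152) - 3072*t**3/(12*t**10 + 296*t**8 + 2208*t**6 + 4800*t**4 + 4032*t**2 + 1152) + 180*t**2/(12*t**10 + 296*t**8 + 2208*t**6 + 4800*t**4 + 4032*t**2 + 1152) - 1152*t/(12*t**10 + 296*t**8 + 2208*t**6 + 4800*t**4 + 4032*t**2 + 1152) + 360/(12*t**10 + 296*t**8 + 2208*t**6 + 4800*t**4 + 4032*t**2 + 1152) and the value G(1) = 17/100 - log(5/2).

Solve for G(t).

G(t) = (2*t**4 + 24*t**2 + 15*t - 4*(t**4 + 12*t**2 + 12)*log(3*t**2/2 + 1) - 24)/(4*(t**4 + 12*t**2 + 12))

The integrand splits into summands that can be handled one at a time.
A general antiderivative is (5*t/4 - 4)/(t**4/3 + 4*t**2 + 4) - log(3*t**2/2 + 1) + C.
The condition gives C = 17/100 - log(5/2) - (-log(5/2) - 33/100) = 1/2.
So G(t) = (2*t**4 + 24*t**2 + 15*t - 4*(t**4 + 12*t**2 + 12)*log(3*t**2/2 + 1) - 24)/(4*(t**4 + 12*t**2 + 12)).
Check: d/dt[(2*t**4 + 24*t**2 + 15*t - 4*(t**4 + 12*t**2 + 12)*log(3*t**2/2 + 1) - 24)/(4*(t**4 + 12*t**2 + 12))] = (-24*t**9 - 576*t**7 - 135*t**6 - 3456*t**5 - 630*t**4 - 3072*t**3 + 180*t**2 - 1152*t + 360)/(12*t**10 + 296*t**8 + 2208*t**6 + 4800*t**4 + 4032*t**2 + 1152), which equals G'(t).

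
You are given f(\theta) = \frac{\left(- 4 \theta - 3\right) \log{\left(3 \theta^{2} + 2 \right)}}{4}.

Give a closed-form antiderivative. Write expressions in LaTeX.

An antiderivative is F(\theta) = - \frac{\theta^{2} \log{\left(3 \theta^{2} + 2 \right)}}{2} + \frac{\theta^{2}}{2} - \frac{3 \theta \log{\left(3 \theta^{2} + 2 \right)}}{4} + \frac{3 \theta}{2} - \frac{\log{\left(\theta^{2} + \frac{2}{3} \right)}}{3} - \frac{\sqrt{6} \operatorname{atan}{\left(\frac{\sqrt{6} \theta}{2} \right)}}{2}.

An antiderivative F(\theta) passes only if d/d\theta[F] lands on f(\theta) exactly.
Check: d/d\theta[- \frac{\theta^{2} \log{\left(3 \theta^{2} + 2 \right)}}{2} + \frac{\theta^{2}}{2} - \frac{3 \theta \log{\left(3 \theta^{2} + 2 \right)}}{4} + \frac{3 \theta}{2} - \frac{\log{\left(\theta^{2} + \frac{2}{3} \right)}}{3} - \frac{\sqrt{6} \operatorname{atan}{\left(\frac{\sqrt{6} \theta}{2} \right)}}{2}] = - \theta \log{\left(3 \theta^{2} + 2 \right)} - \frac{3 \log{\left(3 \theta^{2} + 2 \right)}}{4}, which equals f(\theta).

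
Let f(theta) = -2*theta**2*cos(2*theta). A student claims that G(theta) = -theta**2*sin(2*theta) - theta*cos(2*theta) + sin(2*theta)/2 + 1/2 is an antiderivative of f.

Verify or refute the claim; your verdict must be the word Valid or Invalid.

Valid: G'(theta) = f(theta).

d/dtheta[G] = -2*theta**2*cos(2*theta)
This equals f(theta) exactly, so the claim holds.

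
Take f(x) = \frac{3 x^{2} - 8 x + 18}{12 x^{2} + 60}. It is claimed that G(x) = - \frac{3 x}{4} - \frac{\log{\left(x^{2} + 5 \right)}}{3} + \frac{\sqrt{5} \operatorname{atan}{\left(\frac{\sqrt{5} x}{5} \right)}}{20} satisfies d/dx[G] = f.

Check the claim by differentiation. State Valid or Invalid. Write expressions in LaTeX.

d/dx[G] = \frac{- 9 x^{2} - 8 x - 42}{12 x^{2} + 60}
d/dx[G] - f(x) = -1 != 0.

Invalid: d/dx[G] - f = -1, which is not 0.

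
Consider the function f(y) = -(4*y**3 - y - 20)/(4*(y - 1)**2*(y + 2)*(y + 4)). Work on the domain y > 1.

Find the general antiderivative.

Factor the denominator (4*(y - 1)**2*(y + 2)*(y + 4)) and decompose: f = -34/(25*(y + 4)) + 25/(36*(y + 2)) - 301/(900*(y - 1)) + 17/(60*(y - 1)**2); each piece integrates to a log, atan, or power term.
Check: d/dy[-301*log(y - 1)/900 + 25*log(y + 2)/36 - 34*log(y + 4)/25 - 17/(60*y - 60)] = (-4*y**3 + y + 20)/(4*y**4 + 16*y**3 - 12*y**2 - 40*y + 32), which equals f(y).

F(y) = -301*log(y - 1)/900 + 25*log(y + 2)/36 - 34*log(y + 4)/25 - 17/(60*y - 60) + C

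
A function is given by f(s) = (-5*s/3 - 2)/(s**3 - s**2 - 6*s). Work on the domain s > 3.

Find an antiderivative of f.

An antiderivative is F(s) = log(s)/3 - 7*log(s - 3)/15 + 2*log(s + 2)/15.

Factor the denominator (3*s*(s - 3)*(s + 2)) and decompose: f = 2/(15*(s + 2)) - 7/(15*(s - 3)) + 1/(3*s); each piece integrates to a log, atan, or power term.
Check: d/ds[log(s)/3 - 7*log(s - 3)/15 + 2*log(s + 2)/15] = (-5*s - 6)/(3*s**3 - 3*s**2 - 18*s), which equals f(s).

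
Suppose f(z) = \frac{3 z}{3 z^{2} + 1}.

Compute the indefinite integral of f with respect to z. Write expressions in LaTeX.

F(z) = \frac{\log{\left(z^{2} + \frac{1}{3} \right)}}{2} + C

The substitution u = 2 z^{2} + \frac{2}{3} works: f is exactly (dF/du)*(du/dz) for that inner function.
Check: d/dz[\frac{\log{\left(z^{2} + \frac{1}{3} \right)}}{2}] = \frac{3 z}{3 z^{2} + 1} = f(z).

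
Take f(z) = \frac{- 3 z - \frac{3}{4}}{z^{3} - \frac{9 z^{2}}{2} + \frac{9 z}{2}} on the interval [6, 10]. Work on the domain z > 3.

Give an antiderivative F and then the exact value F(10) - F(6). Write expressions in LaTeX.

Antiderivative: F(z) = - \frac{\log{\left(z \right)}}{6} - \frac{13 \log{\left(z - 3 \right)}}{6} + \frac{7 \log{\left(z - \frac{3}{2} \right)}}{3}; value = - \frac{13 \log{\left(7 \right)}}{6} - \frac{7 \log{\left(\frac{9}{2} \right)}}{3} - \frac{\log{\left(10 \right)}}{6} + \frac{\log{\left(6 \right)}}{6} + \frac{13 \log{\left(3 \right)}}{6} + \frac{7 \log{\left(\frac{17}{2} \right)}}{3}

Factor the denominator (2 z \left(z - 3\right) \left(2 z - 3\right)) and decompose: f = \frac{14}{3 \left(2 z - 3\right)} - \frac{13}{6 \left(z - 3\right)} - \frac{1}{6 z}; each piece integrates to a log, atan, or power term.
F(z) = - \frac{\log{\left(z \right)}}{6} - \frac{13 \log{\left(z - 3 \right)}}{6} + \frac{7 \log{\left(z - \frac{3}{2} \right)}}{3} is an antiderivative of f.
Check: d/dz[- \frac{\log{\left(z \right)}}{6} - \frac{13 \log{\left(z - 3 \right)}}{6} + \frac{7 \log{\left(z - \frac{3}{2} \right)}}{3}] = \frac{- 12 z - 3}{4 z^{3} - 18 z^{2} + 18 z}, which equals f(z).
F(10) = - \frac{13 \log{\left(7 \right)}}{6} - \frac{\log{\left(10 \right)}}{6} + \frac{7 \log{\left(\frac{17}{2} \right)}}{3}; F(6) = - \frac{13 \log{\left(3 \right)}}{6} - \frac{\log{\left(6 \right)}}{6} + \frac{7 \log{\left(\frac{9}{2} \right)}}{3}.
Integral = F(10) - F(6) = - \frac{13 \log{\left(7 \right)}}{6} - \frac{7 \log{\left(\frac{9}{2} \right)}}{3} - \frac{\log{\left(10 \right)}}{6} + \frac{\log{\left(6 \right)}}{6} + \frac{13 \log{\left(3 \right)}}{6} + \frac{7 \log{\left(\frac{17}{2} \right)}}{3}.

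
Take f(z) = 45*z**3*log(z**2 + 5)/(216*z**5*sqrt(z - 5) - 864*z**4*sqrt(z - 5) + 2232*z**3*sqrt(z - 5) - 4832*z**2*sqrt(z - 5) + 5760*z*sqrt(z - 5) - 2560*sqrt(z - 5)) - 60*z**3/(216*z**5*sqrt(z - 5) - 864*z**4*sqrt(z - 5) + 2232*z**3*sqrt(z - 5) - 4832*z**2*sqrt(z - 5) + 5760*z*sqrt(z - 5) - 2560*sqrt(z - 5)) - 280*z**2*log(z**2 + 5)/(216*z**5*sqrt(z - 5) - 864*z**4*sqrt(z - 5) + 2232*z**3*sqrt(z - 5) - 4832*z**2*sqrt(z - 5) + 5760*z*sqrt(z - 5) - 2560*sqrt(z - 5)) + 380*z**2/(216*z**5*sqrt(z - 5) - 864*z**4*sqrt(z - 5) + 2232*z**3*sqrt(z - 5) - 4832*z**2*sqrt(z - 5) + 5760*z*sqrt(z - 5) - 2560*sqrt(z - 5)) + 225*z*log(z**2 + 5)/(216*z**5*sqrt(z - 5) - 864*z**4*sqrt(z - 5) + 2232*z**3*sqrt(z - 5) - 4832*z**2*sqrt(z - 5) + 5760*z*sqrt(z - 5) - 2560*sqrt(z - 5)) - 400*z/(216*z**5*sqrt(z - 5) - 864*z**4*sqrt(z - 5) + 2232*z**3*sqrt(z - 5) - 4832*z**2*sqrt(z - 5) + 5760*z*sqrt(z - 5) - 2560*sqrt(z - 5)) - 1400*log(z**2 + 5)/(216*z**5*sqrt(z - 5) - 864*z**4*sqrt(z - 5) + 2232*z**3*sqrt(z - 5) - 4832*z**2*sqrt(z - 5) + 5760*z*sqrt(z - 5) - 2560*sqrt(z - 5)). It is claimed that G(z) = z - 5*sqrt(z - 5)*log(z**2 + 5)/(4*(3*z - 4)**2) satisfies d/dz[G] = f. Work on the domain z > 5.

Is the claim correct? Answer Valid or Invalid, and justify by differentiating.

d/dz[G] = (216*z**5*sqrt(z - 5) - 864*z**4*sqrt(z - 5) + 2232*z**3*sqrt(z - 5) + 45*z**3*log(z**2 + 5) - 60*z**3 - 4832*z**2*sqrt(z - 5) - 280*z**2*log(z**2 + 5) + 380*z**2 + 5760*z*sqrt(z - 5) + 225*z*log(z**2 + 5) - 400*z - 2560*sqrt(z - 5) - 1400*log(z**2 + 5))/(216*z**5*sqrt(z - 5) - 864*z**4*sqrt(z - 5) + 2232*z**3*sqrt(z - 5) - 4832*z**2*sqrt(z - 5) + 5760*z*sqrt(z - 5) - 2560*sqrt(z - 5))
d/dz[G] - f(z) = 1 != 0.

Invalid: d/dz[G] - f = 1, which is not 0.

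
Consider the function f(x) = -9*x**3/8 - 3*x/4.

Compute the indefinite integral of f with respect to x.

f matches the chain-rule pattern g'(h)*h' with inner function h(x) = 3*x**2/4 + 1/2; substituting u = h(x) collapses the integral.
Check: d/dx[-(3*x**2/4 + 1/2)**2/2] = -9*x**3/8 - 3*x/4 = f(x).

F(x) = -(3*x**2/4 + 1/2)**2/2 + C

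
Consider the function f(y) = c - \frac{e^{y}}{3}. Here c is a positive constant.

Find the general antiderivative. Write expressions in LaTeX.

Since d/dy undoes antidifferentiation here, F'(y) = f(y) is required of F(y).
Check: d/dy[c y - \frac{e^{y}}{3}] = c - \frac{e^{y}}{3} = f(y).

F(y) = c y - \frac{e^{y}}{3} + C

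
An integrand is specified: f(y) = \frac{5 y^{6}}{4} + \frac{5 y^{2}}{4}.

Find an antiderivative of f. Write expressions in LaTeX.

The integrand splits into summands that can be handled one at a time.
Check: d/dy[\frac{5 y^{7}}{28} + \frac{5 y^{3}}{12}] = \frac{5 y^{6}}{4} + \frac{5 y^{2}}{4} = f(y).

An antiderivative is F(y) = \frac{5 y^{7}}{28} + \frac{5 y^{3}}{12}.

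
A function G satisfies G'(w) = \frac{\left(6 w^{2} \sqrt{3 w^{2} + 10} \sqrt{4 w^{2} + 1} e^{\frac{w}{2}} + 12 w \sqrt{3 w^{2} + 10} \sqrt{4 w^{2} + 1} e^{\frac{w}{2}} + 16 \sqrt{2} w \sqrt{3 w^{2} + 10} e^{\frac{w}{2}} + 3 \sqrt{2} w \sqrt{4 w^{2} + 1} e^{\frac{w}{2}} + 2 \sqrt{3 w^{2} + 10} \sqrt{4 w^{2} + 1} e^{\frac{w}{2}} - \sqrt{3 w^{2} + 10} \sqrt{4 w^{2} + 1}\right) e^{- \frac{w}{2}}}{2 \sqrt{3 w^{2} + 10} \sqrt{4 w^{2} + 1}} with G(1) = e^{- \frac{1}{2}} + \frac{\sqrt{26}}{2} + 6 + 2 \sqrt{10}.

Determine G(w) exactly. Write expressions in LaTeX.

The proposed G(w) is checked by its d/dw: the result must match the given G'(w).
A general antiderivative is w^{3} + 3 w^{2} + w + \sqrt{\frac{3 w^{2}}{2} + 5} + 4 \sqrt{2 w^{2} + \frac{1}{2}} + e^{- \frac{w}{2}} + C.
The condition gives C = e^{- \frac{1}{2}} + \frac{\sqrt{26}}{2} + 6 + 2 \sqrt{10} - (e^{- \frac{1}{2}} + \frac{\sqrt{26}}{2} + 5 + 2 \sqrt{10}) = 1.
So G(w) = \frac{\left(2 w^{3} e^{\frac{w}{2}} + 6 w^{2} e^{\frac{w}{2}} + 2 w e^{\frac{w}{2}} + \sqrt{2} \sqrt{3 w^{2} + 10} e^{\frac{w}{2}} + 4 \sqrt{2} \sqrt{4 w^{2} + 1} e^{\frac{w}{2}} + 2 e^{\frac{w}{2}} + 2\right) e^{- \frac{w}{2}}}{2}.
Check: d/dw[\frac{\left(2 w^{3} e^{\frac{w}{2}} + 6 w^{2} e^{\frac{w}{2}} + 2 w e^{\frac{w}{2}} + \sqrt{2} \sqrt{3 w^{2} + 10} e^{\frac{w}{2}} + 4 \sqrt{2} \sqrt{4 w^{2} + 1} e^{\frac{w}{2}} + 2 e^{\frac{w}{2}} + 2\right) e^{- \frac{w}{2}}}{2}] = \frac{\left(6 w^{2} \sqrt{3 w^{2} + 10} \sqrt{4 w^{2} + 1} e^{\frac{w}{2}} + 12 w \sqrt{3 w^{2} + 10} \sqrt{4 w^{2} + 1} e^{\frac{w}{2}} + 16 \sqrt{2} w \sqrt{3 w^{2} + 10} e^{\frac{w}{2}} + 3 \sqrt{2} w \sqrt{4 w^{2} + 1} e^{\frac{w}{2}} + 2 \sqrt{3 w^{2} + 10} \sqrt{4 w^{2} + 1} e^{\frac{w}{2}} - \sqrt{3 w^{2} + 10} \sqrt{4 w^{2} + 1}\right) e^{- \frac{w}{2}}}{2 \sqrt{3 w^{2} + 10} \sqrt{4 w^{2} + 1}} = G'(w).

G(w) = \frac{\left(2 w^{3} e^{\frac{w}{2}} + 6 w^{2} e^{\frac{w}{2}} + 2 w e^{\frac{w}{2}} + \sqrt{2} \sqrt{3 w^{2} + 10} e^{\frac{w}{2}} + 4 \sqrt{2} \sqrt{4 w^{2} + 1} e^{\frac{w}{2}} + 2 e^{\frac{w}{2}} + 2\right) e^{- \frac{w}{2}}}{2}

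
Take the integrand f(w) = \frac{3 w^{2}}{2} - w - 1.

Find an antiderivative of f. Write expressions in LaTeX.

An antiderivative is F(w) = \frac{w^{3} - w^{2} - 2 w + 2}{2}.

Integrate term by term and add the pieces.
Check: d/dw[\frac{w^{3} - w^{2} - 2 w + 2}{2}] = \frac{3 w^{2}}{2} - w - 1 = f(w).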